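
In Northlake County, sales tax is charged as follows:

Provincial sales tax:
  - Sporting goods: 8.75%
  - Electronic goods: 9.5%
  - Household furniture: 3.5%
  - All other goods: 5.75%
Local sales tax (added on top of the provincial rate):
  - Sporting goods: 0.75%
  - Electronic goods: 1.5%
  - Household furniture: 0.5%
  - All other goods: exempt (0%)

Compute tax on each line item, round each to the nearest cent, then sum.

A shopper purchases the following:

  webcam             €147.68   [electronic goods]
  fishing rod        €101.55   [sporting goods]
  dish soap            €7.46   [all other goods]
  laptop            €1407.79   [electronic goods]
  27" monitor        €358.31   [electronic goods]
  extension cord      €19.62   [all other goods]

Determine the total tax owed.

€221.72

Webcam €147.68: electronic goods → 9.5% + 1.5% local = 11% → €16.24
Fishing rod €101.55: sporting goods → 8.75% + 0.75% local = 9.5% → €9.65
Dish soap €7.46: all other goods → 5.75% + 0% local = 5.75% → €0.43
Laptop €1407.79: electronic goods → 9.5% + 1.5% local = 11% → €154.86
27" monitor €358.31: electronic goods → 9.5% + 1.5% local = 11% → €39.41
Extension cord €19.62: all other goods → 5.75% + 0% local = 5.75% → €1.13
Total tax = €16.24 + €9.65 + €0.43 + €154.86 + €39.41 + €1.13 = €221.72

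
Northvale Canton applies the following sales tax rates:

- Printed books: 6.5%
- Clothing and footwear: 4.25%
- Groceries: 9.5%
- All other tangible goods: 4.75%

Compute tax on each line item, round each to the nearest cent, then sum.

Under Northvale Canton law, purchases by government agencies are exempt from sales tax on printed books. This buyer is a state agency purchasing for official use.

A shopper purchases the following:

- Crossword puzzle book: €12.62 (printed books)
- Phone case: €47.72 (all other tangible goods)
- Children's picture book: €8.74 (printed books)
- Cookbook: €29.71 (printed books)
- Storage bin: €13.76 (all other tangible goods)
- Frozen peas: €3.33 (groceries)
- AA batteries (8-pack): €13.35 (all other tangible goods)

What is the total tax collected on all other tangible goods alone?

€3.55

Phone case €47.72: all other tangible goods → 4.75% → €2.27
Storage bin €13.76: all other tangible goods → 4.75% → €0.65
AA batteries (8-pack) €13.35: all other tangible goods → 4.75% → €0.63
Tax on all other tangible goods = €2.27 + €0.65 + €0.63 = €3.55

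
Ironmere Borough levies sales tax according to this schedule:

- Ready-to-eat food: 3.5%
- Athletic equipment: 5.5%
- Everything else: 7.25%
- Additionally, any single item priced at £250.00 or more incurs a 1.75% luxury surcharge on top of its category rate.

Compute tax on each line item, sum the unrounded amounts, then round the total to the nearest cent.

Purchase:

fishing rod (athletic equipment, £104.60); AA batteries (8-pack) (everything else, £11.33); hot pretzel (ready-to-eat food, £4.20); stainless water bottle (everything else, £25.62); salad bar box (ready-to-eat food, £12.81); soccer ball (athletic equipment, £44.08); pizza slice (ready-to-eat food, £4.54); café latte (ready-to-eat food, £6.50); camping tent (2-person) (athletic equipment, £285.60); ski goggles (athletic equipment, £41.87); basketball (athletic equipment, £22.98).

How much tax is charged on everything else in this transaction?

£2.68

AA batteries (8-pack) £11.33: everything else → 7.25% → £0.821425
Stainless water bottle £25.62: everything else → 7.25% → £1.85745
Tax on everything else: unrounded sum = £2.678875 → £2.68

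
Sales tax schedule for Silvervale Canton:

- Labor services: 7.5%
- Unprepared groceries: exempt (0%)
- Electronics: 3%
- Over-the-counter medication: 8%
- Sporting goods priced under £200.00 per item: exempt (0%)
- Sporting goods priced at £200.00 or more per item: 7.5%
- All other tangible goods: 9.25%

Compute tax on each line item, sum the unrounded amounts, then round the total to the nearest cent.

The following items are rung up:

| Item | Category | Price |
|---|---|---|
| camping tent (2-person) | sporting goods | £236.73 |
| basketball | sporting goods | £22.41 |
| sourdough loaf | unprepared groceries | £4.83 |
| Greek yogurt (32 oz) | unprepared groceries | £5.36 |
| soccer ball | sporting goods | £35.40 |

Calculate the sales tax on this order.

Camping tent (2-person) £236.73: sporting goods, £200.00 or more → 7.5% → £17.75475
Basketball £22.41: sporting goods, under £200.00 → 0% → £0.00
Sourdough loaf £4.83: unprepared groceries → 0% → £0.00
Greek yogurt (32 oz) £5.36: unprepared groceries → 0% → £0.00
Soccer ball £35.40: sporting goods, under £200.00 → 0% → £0.00
Unrounded tax sum = £17.75475 → £17.75

£17.75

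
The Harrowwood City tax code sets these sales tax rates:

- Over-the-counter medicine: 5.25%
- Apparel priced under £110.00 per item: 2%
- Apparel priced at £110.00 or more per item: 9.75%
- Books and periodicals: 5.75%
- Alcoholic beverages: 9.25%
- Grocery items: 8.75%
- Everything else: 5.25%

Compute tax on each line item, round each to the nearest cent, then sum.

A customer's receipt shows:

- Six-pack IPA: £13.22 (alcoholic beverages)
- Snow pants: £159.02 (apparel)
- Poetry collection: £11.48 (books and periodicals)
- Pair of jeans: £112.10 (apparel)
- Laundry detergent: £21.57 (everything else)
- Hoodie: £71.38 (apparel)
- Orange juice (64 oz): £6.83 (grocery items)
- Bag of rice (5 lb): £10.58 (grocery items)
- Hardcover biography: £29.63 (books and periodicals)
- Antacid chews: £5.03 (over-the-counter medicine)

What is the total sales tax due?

Six-pack IPA £13.22: alcoholic beverages → 9.25% → £1.22
Snow pants £159.02: apparel, £110.00 or more → 9.75% → £15.50
Poetry collection £11.48: books and periodicals → 5.75% → £0.66
Pair of jeans £112.10: apparel, £110.00 or more → 9.75% → £10.93
Laundry detergent £21.57: everything else → 5.25% → £1.13
Hoodie £71.38: apparel, under £110.00 → 2% → £1.43
Orange juice (64 oz) £6.83: grocery items → 8.75% → £0.60
Bag of rice (5 lb) £10.58: grocery items → 8.75% → £0.93
Hardcover biography £29.63: books and periodicals → 5.75% → £1.70
Antacid chews £5.03: over-the-counter medicine → 5.25% → £0.26
Total tax = £1.22 + £15.50 + £0.66 + £10.93 + £1.13 + £1.43 + £0.60 + £0.93 + £1.70 + £0.26 = £34.36

£34.36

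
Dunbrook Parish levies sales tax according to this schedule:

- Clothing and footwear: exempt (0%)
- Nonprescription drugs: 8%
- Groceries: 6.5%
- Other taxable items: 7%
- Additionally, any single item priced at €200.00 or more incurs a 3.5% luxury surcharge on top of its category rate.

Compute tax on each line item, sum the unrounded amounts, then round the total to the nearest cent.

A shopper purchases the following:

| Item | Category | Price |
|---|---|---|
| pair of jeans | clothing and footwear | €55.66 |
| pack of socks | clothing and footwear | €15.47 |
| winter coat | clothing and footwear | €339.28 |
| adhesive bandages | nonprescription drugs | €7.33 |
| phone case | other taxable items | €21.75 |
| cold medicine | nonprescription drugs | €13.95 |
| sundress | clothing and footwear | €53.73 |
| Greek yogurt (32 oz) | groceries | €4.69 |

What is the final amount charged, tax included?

Pair of jeans €55.66: clothing and footwear → 0% → €0.00
Pack of socks €15.47: clothing and footwear → 0% → €0.00
Winter coat €339.28: clothing and footwear → 0% + 3.5% surcharge = 3.5% → €11.8748
Adhesive bandages €7.33: nonprescription drugs → 8% → €0.5864
Phone case €21.75: other taxable items → 7% → €1.5225
Cold medicine €13.95: nonprescription drugs → 8% → €1.116
Sundress €53.73: clothing and footwear → 0% → €0.00
Greek yogurt (32 oz) €4.69: groceries → 6.5% → €0.30485
Subtotal = €511.86; unrounded tax = €15.40455 → €15.40; total due = €527.26

€527.26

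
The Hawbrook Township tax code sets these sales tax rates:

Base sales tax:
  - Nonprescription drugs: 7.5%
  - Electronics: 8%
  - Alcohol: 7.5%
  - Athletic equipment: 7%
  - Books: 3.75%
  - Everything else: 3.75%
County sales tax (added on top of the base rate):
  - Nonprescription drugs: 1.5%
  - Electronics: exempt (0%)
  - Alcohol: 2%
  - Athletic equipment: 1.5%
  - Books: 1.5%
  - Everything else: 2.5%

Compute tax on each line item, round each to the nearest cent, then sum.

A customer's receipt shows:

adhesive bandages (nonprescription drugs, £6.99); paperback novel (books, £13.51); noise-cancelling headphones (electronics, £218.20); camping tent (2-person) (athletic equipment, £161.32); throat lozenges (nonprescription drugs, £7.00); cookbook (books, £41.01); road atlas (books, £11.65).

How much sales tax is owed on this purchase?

£35.90

Adhesive bandages £6.99: nonprescription drugs → 7.5% + 1.5% county = 9% → £0.63
Paperback novel £13.51: books → 3.75% + 1.5% county = 5.25% → £0.71
Noise-cancelling headphones £218.20: electronics → 8% + 0% county = 8% → £17.46
Camping tent (2-person) £161.32: athletic equipment → 7% + 1.5% county = 8.5% → £13.71
Throat lozenges £7.00: nonprescription drugs → 7.5% + 1.5% county = 9% → £0.63
Cookbook £41.01: books → 3.75% + 1.5% county = 5.25% → £2.15
Road atlas £11.65: books → 3.75% + 1.5% county = 5.25% → £0.61
Total tax = £0.63 + £0.71 + £17.46 + £13.71 + £0.63 + £2.15 + £0.61 = £35.90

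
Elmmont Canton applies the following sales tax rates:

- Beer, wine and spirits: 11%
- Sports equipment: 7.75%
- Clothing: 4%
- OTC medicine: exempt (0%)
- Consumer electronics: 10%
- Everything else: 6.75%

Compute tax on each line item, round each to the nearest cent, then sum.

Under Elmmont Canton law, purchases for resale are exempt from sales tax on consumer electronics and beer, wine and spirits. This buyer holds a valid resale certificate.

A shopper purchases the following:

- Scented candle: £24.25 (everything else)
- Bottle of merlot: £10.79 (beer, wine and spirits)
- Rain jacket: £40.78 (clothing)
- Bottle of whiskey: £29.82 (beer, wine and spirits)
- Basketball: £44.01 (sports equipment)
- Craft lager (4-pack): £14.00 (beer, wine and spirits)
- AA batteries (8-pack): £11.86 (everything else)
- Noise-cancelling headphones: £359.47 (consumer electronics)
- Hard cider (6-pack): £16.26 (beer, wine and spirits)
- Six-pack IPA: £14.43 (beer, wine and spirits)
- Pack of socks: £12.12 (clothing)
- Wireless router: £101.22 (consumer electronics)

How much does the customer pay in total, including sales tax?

£686.97

Scented candle £24.25: everything else → 6.75% → £1.64
Bottle of merlot £10.79: beer, wine and spirits, buyer-exempt → 0% → £0.00
Rain jacket £40.78: clothing → 4% → £1.63
Bottle of whiskey £29.82: beer, wine and spirits, buyer-exempt → 0% → £0.00
Basketball £44.01: sports equipment → 7.75% → £3.41
Craft lager (4-pack) £14.00: beer, wine and spirits, buyer-exempt → 0% → £0.00
AA batteries (8-pack) £11.86: everything else → 6.75% → £0.80
Noise-cancelling headphones £359.47: consumer electronics, buyer-exempt → 0% → £0.00
Hard cider (6-pack) £16.26: beer, wine and spirits, buyer-exempt → 0% → £0.00
Six-pack IPA £14.43: beer, wine and spirits, buyer-exempt → 0% → £0.00
Pack of socks £12.12: clothing → 4% → £0.48
Wireless router £101.22: consumer electronics, buyer-exempt → 0% → £0.00
Subtotal = £679.01; tax = £7.96; total due = £686.97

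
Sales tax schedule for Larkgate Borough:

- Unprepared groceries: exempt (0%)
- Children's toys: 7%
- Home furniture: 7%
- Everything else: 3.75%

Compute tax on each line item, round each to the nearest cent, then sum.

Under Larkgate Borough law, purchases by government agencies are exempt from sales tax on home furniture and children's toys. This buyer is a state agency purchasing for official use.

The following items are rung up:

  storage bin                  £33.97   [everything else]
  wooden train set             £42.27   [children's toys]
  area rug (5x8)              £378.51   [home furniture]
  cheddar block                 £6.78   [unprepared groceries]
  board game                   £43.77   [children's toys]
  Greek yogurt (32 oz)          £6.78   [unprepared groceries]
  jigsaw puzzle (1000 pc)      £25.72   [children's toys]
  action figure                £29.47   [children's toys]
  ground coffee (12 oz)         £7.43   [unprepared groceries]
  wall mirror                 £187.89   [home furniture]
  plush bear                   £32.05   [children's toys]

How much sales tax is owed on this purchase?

Storage bin £33.97: everything else → 3.75% → £1.27
Wooden train set £42.27: children's toys, buyer-exempt → 0% → £0.00
Area rug (5x8) £378.51: home furniture, buyer-exempt → 0% → £0.00
Cheddar block £6.78: unprepared groceries → 0% → £0.00
Board game £43.77: children's toys, buyer-exempt → 0% → £0.00
Greek yogurt (32 oz) £6.78: unprepared groceries → 0% → £0.00
Jigsaw puzzle (1000 pc) £25.72: children's toys, buyer-exempt → 0% → £0.00
Action figure £29.47: children's toys, buyer-exempt → 0% → £0.00
Ground coffee (12 oz) £7.43: unprepared groceries → 0% → £0.00
Wall mirror £187.89: home furniture, buyer-exempt → 0% → £0.00
Plush bear £32.05: children's toys, buyer-exempt → 0% → £0.00
Total tax = £1.27

£1.27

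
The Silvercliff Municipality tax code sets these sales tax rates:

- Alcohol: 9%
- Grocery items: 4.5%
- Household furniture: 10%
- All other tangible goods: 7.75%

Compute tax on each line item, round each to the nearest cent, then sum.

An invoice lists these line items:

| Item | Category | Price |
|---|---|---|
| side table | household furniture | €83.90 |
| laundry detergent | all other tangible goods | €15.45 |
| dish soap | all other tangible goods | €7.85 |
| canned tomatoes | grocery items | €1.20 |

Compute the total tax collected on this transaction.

Side table €83.90: household furniture → 10% → €8.39
Laundry detergent €15.45: all other tangible goods → 7.75% → €1.20
Dish soap €7.85: all other tangible goods → 7.75% → €0.61
Canned tomatoes €1.20: grocery items → 4.5% → €0.05
Total tax = €8.39 + €1.20 + €0.61 + €0.05 = €10.25

€10.25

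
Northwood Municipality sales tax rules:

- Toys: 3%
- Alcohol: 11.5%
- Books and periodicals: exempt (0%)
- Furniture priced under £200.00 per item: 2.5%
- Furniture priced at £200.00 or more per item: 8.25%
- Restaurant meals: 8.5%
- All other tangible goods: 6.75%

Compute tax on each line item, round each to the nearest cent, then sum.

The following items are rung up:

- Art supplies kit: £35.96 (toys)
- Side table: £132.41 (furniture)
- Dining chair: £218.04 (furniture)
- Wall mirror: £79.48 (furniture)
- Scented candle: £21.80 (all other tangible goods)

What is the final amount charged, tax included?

£513.53

Art supplies kit £35.96: toys → 3% → £1.08
Side table £132.41: furniture, under £200.00 → 2.5% → £3.31
Dining chair £218.04: furniture, £200.00 or more → 8.25% → £17.99
Wall mirror £79.48: furniture, under £200.00 → 2.5% → £1.99
Scented candle £21.80: all other tangible goods → 6.75% → £1.47
Subtotal = £487.69; tax = £25.84; total due = £513.53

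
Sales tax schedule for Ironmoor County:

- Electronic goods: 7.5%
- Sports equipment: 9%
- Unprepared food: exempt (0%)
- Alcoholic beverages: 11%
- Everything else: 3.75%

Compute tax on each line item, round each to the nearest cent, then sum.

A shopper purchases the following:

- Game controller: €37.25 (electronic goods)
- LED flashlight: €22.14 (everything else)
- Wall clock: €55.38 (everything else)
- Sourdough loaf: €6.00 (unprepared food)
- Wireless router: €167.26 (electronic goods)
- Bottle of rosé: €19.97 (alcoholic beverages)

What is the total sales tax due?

€20.44

Game controller €37.25: electronic goods → 7.5% → €2.79
LED flashlight €22.14: everything else → 3.75% → €0.83
Wall clock €55.38: everything else → 3.75% → €2.08
Sourdough loaf €6.00: unprepared food → 0% → €0.00
Wireless router €167.26: electronic goods → 7.5% → €12.54
Bottle of rosé €19.97: alcoholic beverages → 11% → €2.20
Total tax = €2.79 + €0.83 + €2.08 + €12.54 + €2.20 = €20.44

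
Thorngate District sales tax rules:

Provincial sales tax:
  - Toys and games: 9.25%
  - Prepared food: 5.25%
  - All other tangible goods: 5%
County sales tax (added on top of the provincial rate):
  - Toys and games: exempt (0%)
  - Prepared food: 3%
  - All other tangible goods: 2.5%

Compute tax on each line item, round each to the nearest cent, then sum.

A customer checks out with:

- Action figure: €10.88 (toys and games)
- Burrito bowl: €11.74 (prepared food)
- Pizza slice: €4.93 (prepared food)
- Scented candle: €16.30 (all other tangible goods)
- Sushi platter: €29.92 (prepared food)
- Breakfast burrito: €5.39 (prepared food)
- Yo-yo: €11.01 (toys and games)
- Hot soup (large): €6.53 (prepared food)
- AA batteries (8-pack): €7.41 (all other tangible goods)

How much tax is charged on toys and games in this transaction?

Action figure €10.88: toys and games → 9.25% + 0% county = 9.25% → €1.01
Yo-yo €11.01: toys and games → 9.25% + 0% county = 9.25% → €1.02
Tax on toys and games = €1.01 + €1.02 = €2.03

€2.03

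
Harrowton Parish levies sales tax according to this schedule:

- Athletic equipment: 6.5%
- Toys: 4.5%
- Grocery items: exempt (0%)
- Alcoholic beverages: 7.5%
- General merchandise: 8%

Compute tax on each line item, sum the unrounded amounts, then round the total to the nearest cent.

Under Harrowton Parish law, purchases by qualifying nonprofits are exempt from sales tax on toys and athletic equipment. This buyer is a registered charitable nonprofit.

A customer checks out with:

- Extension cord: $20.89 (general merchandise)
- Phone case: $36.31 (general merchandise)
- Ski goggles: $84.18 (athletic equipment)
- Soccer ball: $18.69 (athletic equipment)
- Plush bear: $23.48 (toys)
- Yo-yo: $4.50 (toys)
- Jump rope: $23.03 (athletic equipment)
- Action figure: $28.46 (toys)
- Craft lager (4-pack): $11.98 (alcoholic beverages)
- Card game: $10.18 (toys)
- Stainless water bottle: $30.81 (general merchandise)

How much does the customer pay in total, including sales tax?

$300.45

Extension cord $20.89: general merchandise → 8% → $1.6712
Phone case $36.31: general merchandise → 8% → $2.9048
Ski goggles $84.18: athletic equipment, buyer-exempt → 0% → $0.00
Soccer ball $18.69: athletic equipment, buyer-exempt → 0% → $0.00
Plush bear $23.48: toys, buyer-exempt → 0% → $0.00
Yo-yo $4.50: toys, buyer-exempt → 0% → $0.00
Jump rope $23.03: athletic equipment, buyer-exempt → 0% → $0.00
Action figure $28.46: toys, buyer-exempt → 0% → $0.00
Craft lager (4-pack) $11.98: alcoholic beverages → 7.5% → $0.8985
Card game $10.18: toys, buyer-exempt → 0% → $0.00
Stainless water bottle $30.81: general merchandise → 8% → $2.4648
Subtotal = $292.51; unrounded tax = $7.9393 → $7.94; total due = $300.45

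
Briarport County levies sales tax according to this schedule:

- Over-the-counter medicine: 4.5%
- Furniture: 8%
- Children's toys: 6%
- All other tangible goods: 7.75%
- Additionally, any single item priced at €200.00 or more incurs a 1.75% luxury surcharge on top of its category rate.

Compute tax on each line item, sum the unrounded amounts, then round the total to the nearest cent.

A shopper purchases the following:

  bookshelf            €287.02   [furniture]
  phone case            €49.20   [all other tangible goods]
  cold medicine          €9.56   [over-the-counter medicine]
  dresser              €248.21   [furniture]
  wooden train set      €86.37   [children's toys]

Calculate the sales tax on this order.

Bookshelf €287.02: furniture → 8% + 1.75% surcharge = 9.75% → €27.98445
Phone case €49.20: all other tangible goods → 7.75% → €3.813
Cold medicine €9.56: over-the-counter medicine → 4.5% → €0.4302
Dresser €248.21: furniture → 8% + 1.75% surcharge = 9.75% → €24.200475
Wooden train set €86.37: children's toys → 6% → €5.1822
Unrounded tax sum = €61.610325 → €61.61

€61.61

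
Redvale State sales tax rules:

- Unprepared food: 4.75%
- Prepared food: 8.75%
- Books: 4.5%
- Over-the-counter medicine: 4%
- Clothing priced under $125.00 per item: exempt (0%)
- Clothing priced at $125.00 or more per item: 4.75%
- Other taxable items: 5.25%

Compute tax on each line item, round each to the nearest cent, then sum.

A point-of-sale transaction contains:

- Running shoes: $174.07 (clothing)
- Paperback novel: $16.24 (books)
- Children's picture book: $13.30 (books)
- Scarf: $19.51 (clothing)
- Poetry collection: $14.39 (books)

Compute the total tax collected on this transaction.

$10.25

Running shoes $174.07: clothing, $125.00 or more → 4.75% → $8.27
Paperback novel $16.24: books → 4.5% → $0.73
Children's picture book $13.30: books → 4.5% → $0.60
Scarf $19.51: clothing, under $125.00 → 0% → $0.00
Poetry collection $14.39: books → 4.5% → $0.65
Total tax = $8.27 + $0.73 + $0.60 + $0.65 = $10.25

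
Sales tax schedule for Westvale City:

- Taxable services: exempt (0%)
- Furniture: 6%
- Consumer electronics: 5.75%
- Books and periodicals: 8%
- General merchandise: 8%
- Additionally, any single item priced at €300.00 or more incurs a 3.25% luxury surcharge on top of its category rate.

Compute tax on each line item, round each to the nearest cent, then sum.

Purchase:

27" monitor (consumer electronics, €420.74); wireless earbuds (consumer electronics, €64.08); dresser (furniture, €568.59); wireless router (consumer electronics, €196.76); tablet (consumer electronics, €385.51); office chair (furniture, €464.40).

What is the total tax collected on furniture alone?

€95.55

Dresser €568.59: furniture → 6% + 3.25% surcharge = 9.25% → €52.59
Office chair €464.40: furniture → 6% + 3.25% surcharge = 9.25% → €42.96
Tax on furniture = €52.59 + €42.96 = €95.55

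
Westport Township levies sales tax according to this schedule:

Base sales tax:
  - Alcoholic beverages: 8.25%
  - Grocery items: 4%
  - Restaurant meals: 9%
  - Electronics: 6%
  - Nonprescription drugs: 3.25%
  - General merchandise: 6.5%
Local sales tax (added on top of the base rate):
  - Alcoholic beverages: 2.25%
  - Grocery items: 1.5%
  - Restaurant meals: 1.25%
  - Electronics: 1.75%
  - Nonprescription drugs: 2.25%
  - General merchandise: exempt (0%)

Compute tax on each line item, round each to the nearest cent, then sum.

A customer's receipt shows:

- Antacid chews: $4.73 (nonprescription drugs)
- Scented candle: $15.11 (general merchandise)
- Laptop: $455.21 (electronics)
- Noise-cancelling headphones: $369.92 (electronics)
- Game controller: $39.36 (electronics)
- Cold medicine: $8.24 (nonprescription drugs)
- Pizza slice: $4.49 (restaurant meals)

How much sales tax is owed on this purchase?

Antacid chews $4.73: nonprescription drugs → 3.25% + 2.25% local = 5.5% → $0.26
Scented candle $15.11: general merchandise → 6.5% + 0% local = 6.5% → $0.98
Laptop $455.21: electronics → 6% + 1.75% local = 7.75% → $35.28
Noise-cancelling headphones $369.92: electronics → 6% + 1.75% local = 7.75% → $28.67
Game controller $39.36: electronics → 6% + 1.75% local = 7.75% → $3.05
Cold medicine $8.24: nonprescription drugs → 3.25% + 2.25% local = 5.5% → $0.45
Pizza slice $4.49: restaurant meals → 9% + 1.25% local = 10.25% → $0.46
Total tax = $0.26 + $0.98 + $35.28 + $28.67 + $3.05 + $0.45 + $0.46 = $69.15

$69.15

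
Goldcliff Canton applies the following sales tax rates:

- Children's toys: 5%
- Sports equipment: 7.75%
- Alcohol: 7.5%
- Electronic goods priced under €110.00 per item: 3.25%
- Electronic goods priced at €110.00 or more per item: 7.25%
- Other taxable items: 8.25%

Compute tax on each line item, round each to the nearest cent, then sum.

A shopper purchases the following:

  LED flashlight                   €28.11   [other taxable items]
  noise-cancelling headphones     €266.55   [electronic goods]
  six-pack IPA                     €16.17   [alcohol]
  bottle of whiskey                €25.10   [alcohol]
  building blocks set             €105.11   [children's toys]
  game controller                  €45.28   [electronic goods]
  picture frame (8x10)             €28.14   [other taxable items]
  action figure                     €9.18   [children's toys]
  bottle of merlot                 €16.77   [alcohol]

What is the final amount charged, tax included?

€575.91

LED flashlight €28.11: other taxable items → 8.25% → €2.32
Noise-cancelling headphones €266.55: electronic goods, €110.00 or more → 7.25% → €19.32
Six-pack IPA €16.17: alcohol → 7.5% → €1.21
Bottle of whiskey €25.10: alcohol → 7.5% → €1.88
Building blocks set €105.11: children's toys → 5% → €5.26
Game controller €45.28: electronic goods, under €110.00 → 3.25% → €1.47
Picture frame (8x10) €28.14: other taxable items → 8.25% → €2.32
Action figure €9.18: children's toys → 5% → €0.46
Bottle of merlot €16.77: alcohol → 7.5% → €1.26
Subtotal = €540.41; tax = €35.50; total due = €575.91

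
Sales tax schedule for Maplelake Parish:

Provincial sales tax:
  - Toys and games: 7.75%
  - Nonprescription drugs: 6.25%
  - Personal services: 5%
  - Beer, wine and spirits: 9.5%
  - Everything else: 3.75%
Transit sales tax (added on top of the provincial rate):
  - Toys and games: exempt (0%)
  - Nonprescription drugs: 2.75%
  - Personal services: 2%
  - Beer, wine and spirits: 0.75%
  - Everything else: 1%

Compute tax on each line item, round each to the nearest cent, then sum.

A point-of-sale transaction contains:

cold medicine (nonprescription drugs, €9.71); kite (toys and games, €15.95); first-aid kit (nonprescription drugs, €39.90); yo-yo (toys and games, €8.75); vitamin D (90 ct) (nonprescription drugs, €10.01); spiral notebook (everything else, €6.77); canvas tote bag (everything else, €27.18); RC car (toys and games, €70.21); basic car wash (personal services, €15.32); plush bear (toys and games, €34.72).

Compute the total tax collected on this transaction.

Cold medicine €9.71: nonprescription drugs → 6.25% + 2.75% transit = 9% → €0.87
Kite €15.95: toys and games → 7.75% + 0% transit = 7.75% → €1.24
First-aid kit €39.90: nonprescription drugs → 6.25% + 2.75% transit = 9% → €3.59
Yo-yo €8.75: toys and games → 7.75% + 0% transit = 7.75% → €0.68
Vitamin D (90 ct) €10.01: nonprescription drugs → 6.25% + 2.75% transit = 9% → €0.90
Spiral notebook €6.77: everything else → 3.75% + 1% transit = 4.75% → €0.32
Canvas tote bag €27.18: everything else → 3.75% + 1% transit = 4.75% → €1.29
RC car €70.21: toys and games → 7.75% + 0% transit = 7.75% → €5.44
Basic car wash €15.32: personal services → 5% + 2% transit = 7% → €1.07
Plush bear €34.72: toys and games → 7.75% + 0% transit = 7.75% → €2.69
Total tax = €0.87 + €1.24 + €3.59 + €0.68 + €0.90 + €0.32 + €1.29 + €5.44 + €1.07 + €2.69 = €18.09

€18.09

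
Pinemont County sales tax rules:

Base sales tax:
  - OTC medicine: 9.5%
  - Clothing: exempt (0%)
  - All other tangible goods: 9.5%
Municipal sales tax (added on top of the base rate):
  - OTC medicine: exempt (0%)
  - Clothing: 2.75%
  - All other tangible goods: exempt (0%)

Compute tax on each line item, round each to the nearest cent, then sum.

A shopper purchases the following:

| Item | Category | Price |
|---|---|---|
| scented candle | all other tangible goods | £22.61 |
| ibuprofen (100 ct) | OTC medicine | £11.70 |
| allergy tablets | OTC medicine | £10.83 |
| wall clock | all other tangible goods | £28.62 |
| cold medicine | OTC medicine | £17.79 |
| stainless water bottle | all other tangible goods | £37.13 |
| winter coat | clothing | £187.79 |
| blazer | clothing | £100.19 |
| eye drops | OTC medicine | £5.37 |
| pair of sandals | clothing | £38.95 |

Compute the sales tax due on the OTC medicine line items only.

Ibuprofen (100 ct) £11.70: OTC medicine → 9.5% + 0% municipal = 9.5% → £1.11
Allergy tablets £10.83: OTC medicine → 9.5% + 0% municipal = 9.5% → £1.03
Cold medicine £17.79: OTC medicine → 9.5% + 0% municipal = 9.5% → £1.69
Eye drops £5.37: OTC medicine → 9.5% + 0% municipal = 9.5% → £0.51
Tax on OTC medicine = £1.11 + £1.03 + £1.69 + £0.51 = £4.34

£4.34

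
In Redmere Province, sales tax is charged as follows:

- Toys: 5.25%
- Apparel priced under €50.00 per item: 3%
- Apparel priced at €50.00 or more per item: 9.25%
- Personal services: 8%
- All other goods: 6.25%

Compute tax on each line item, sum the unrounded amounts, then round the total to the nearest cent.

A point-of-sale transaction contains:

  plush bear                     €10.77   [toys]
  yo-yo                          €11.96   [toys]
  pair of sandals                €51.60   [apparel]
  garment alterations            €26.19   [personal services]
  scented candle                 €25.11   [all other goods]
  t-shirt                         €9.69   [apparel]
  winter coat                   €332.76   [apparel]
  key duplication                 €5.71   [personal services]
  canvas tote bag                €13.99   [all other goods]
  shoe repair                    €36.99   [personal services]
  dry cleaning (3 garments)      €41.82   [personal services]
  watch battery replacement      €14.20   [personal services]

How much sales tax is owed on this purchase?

Plush bear €10.77: toys → 5.25% → €0.565425
Yo-yo €11.96: toys → 5.25% → €0.6279
Pair of sandals €51.60: apparel, €50.00 or more → 9.25% → €4.773
Garment alterations €26.19: personal services → 8% → €2.0952
Scented candle €25.11: all other goods → 6.25% → €1.569375
T-shirt €9.69: apparel, under €50.00 → 3% → €0.2907
Winter coat €332.76: apparel, €50.00 or more → 9.25% → €30.7803
Key duplication €5.71: personal services → 8% → €0.4568
Canvas tote bag €13.99: all other goods → 6.25% → €0.874375
Shoe repair €36.99: personal services → 8% → €2.9592
Dry cleaning (3 garments) €41.82: personal services → 8% → €3.3456
Watch battery replacement €14.20: personal services → 8% → €1.136
Unrounded tax sum = €49.473875 → €49.47

€49.47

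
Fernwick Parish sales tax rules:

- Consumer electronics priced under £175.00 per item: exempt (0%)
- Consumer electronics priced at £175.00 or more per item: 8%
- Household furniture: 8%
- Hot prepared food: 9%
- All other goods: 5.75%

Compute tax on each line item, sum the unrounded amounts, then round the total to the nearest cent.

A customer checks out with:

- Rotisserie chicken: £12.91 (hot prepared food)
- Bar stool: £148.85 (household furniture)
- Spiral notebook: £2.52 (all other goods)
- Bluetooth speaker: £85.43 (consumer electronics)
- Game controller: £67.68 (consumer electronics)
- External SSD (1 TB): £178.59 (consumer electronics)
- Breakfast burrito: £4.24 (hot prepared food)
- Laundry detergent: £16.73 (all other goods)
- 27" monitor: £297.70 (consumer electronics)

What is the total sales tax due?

Rotisserie chicken £12.91: hot prepared food → 9% → £1.1619
Bar stool £148.85: household furniture → 8% → £11.908
Spiral notebook £2.52: all other goods → 5.75% → £0.1449
Bluetooth speaker £85.43: consumer electronics, under £175.00 → 0% → £0.00
Game controller £67.68: consumer electronics, under £175.00 → 0% → £0.00
External SSD (1 TB) £178.59: consumer electronics, £175.00 or more → 8% → £14.2872
Breakfast burrito £4.24: hot prepared food → 9% → £0.3816
Laundry detergent £16.73: all other goods → 5.75% → £0.961975
27" monitor £297.70: consumer electronics, £175.00 or more → 8% → £23.816
Unrounded tax sum = £52.661575 → £52.66

£52.66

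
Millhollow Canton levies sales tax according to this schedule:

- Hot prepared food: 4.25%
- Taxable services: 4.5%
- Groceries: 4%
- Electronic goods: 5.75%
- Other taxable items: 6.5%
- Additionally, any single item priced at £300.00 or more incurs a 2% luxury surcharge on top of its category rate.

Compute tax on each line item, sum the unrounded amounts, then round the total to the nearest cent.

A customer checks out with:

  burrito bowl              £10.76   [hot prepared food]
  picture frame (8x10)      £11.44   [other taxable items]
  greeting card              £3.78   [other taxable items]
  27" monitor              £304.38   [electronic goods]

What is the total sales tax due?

£25.04

Burrito bowl £10.76: hot prepared food → 4.25% → £0.4573
Picture frame (8x10) £11.44: other taxable items → 6.5% → £0.7436
Greeting card £3.78: other taxable items → 6.5% → £0.2457
27" monitor £304.38: electronic goods → 5.75% + 2% surcharge = 7.75% → £23.58945
Unrounded tax sum = £25.03605 → £25.04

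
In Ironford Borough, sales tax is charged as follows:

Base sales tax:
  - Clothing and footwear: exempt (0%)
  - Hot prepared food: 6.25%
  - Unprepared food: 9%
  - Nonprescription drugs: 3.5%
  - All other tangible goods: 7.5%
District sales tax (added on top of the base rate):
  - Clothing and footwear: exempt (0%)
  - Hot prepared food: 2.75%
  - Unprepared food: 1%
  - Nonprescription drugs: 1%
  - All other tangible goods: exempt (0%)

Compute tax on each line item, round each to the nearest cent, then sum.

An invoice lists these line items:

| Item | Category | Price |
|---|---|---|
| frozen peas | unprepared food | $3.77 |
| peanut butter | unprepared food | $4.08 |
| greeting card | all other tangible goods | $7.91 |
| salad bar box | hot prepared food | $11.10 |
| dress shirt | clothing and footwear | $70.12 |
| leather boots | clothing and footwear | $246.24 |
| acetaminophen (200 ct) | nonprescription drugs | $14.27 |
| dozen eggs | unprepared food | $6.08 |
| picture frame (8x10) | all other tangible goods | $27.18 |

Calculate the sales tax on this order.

$5.67

Frozen peas $3.77: unprepared food → 9% + 1% district = 10% → $0.38
Peanut butter $4.08: unprepared food → 9% + 1% district = 10% → $0.41
Greeting card $7.91: all other tangible goods → 7.5% + 0% district = 7.5% → $0.59
Salad bar box $11.10: hot prepared food → 6.25% + 2.75% district = 9% → $1.00
Dress shirt $70.12: clothing and footwear → 0% + 0% district = 0% → $0.00
Leather boots $246.24: clothing and footwear → 0% + 0% district = 0% → $0.00
Acetaminophen (200 ct) $14.27: nonprescription drugs → 3.5% + 1% district = 4.5% → $0.64
Dozen eggs $6.08: unprepared food → 9% + 1% district = 10% → $0.61
Picture frame (8x10) $27.18: all other tangible goods → 7.5% + 0% district = 7.5% → $2.04
Total tax = $0.38 + $0.41 + $0.59 + $1.00 + $0.64 + $0.61 + $2.04 = $5.67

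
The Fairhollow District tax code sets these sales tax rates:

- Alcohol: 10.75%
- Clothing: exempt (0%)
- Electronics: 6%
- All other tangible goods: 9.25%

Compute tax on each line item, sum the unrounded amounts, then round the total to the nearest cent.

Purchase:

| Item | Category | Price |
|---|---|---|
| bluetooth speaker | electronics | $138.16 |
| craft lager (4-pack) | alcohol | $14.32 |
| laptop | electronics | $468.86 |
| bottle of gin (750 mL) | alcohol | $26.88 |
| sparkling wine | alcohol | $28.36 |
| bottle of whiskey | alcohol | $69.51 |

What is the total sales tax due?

Bluetooth speaker $138.16: electronics → 6% → $8.2896
Craft lager (4-pack) $14.32: alcohol → 10.75% → $1.5394
Laptop $468.86: electronics → 6% → $28.1316
Bottle of gin (750 mL) $26.88: alcohol → 10.75% → $2.8896
Sparkling wine $28.36: alcohol → 10.75% → $3.0487
Bottle of whiskey $69.51: alcohol → 10.75% → $7.472325
Unrounded tax sum = $51.371225 → $51.37

$51.37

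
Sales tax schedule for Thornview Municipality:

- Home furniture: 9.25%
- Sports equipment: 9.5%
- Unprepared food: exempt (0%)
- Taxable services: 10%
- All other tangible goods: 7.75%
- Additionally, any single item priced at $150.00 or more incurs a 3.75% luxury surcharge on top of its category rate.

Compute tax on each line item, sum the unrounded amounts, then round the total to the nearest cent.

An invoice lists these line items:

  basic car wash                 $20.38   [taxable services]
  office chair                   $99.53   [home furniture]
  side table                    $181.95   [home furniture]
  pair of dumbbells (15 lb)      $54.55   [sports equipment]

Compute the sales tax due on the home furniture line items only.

$32.86

Office chair $99.53: home furniture → 9.25% → $9.206525
Side table $181.95: home furniture → 9.25% + 3.75% surcharge = 13% → $23.6535
Tax on home furniture: unrounded sum = $32.860025 → $32.86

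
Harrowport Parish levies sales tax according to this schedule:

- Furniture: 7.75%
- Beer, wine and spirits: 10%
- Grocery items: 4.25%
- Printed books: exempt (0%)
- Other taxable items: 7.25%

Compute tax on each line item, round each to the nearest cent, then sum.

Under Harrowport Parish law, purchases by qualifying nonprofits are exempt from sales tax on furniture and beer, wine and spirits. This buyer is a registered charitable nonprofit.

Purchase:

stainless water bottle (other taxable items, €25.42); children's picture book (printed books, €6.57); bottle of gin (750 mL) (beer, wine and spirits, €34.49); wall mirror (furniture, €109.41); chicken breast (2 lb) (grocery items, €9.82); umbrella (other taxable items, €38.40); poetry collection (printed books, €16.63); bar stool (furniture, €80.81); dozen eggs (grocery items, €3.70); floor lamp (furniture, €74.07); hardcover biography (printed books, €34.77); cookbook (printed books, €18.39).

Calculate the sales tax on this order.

€5.20

Stainless water bottle €25.42: other taxable items → 7.25% → €1.84
Children's picture book €6.57: printed books → 0% → €0.00
Bottle of gin (750 mL) €34.49: beer, wine and spirits, buyer-exempt → 0% → €0.00
Wall mirror €109.41: furniture, buyer-exempt → 0% → €0.00
Chicken breast (2 lb) €9.82: grocery items → 4.25% → €0.42
Umbrella €38.40: other taxable items → 7.25% → €2.78
Poetry collection €16.63: printed books → 0% → €0.00
Bar stool €80.81: furniture, buyer-exempt → 0% → €0.00
Dozen eggs €3.70: grocery items → 4.25% → €0.16
Floor lamp €74.07: furniture, buyer-exempt → 0% → €0.00
Hardcover biography €34.77: printed books → 0% → €0.00
Cookbook €18.39: printed books → 0% → €0.00
Total tax = €1.84 + €0.42 + €2.78 + €0.16 = €5.20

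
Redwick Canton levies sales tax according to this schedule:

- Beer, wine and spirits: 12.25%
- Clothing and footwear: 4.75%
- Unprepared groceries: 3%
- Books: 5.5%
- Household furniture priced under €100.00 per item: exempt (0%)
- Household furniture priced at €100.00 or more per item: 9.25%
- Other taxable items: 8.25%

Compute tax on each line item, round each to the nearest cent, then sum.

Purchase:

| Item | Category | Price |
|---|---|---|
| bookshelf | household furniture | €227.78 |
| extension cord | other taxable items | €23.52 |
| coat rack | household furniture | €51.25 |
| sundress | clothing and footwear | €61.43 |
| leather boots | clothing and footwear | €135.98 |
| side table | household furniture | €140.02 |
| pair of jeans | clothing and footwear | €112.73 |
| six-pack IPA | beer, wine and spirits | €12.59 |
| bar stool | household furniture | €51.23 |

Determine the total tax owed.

€52.23

Bookshelf €227.78: household furniture, €100.00 or more → 9.25% → €21.07
Extension cord €23.52: other taxable items → 8.25% → €1.94
Coat rack €51.25: household furniture, under €100.00 → 0% → €0.00
Sundress €61.43: clothing and footwear → 4.75% → €2.92
Leather boots €135.98: clothing and footwear → 4.75% → €6.46
Side table €140.02: household furniture, €100.00 or more → 9.25% → €12.95
Pair of jeans €112.73: clothing and footwear → 4.75% → €5.35
Six-pack IPA €12.59: beer, wine and spirits → 12.25% → €1.54
Bar stool €51.23: household furniture, under €100.00 → 0% → €0.00
Total tax = €21.07 + €1.94 + €2.92 + €6.46 + €12.95 + €5.35 + €1.54 = €52.23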